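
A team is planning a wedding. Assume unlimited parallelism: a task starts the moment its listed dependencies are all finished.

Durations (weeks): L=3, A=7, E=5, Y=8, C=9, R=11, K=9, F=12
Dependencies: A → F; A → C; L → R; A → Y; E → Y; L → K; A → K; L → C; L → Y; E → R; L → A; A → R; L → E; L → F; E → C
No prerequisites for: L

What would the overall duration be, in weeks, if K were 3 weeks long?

22

The binding path is L→A→F = 3+7+12 = 22; finish at 22 weeks.
The longest path through K is only 19 weeks, so K has float 3.
That remains the longest chain; total 22 weeks.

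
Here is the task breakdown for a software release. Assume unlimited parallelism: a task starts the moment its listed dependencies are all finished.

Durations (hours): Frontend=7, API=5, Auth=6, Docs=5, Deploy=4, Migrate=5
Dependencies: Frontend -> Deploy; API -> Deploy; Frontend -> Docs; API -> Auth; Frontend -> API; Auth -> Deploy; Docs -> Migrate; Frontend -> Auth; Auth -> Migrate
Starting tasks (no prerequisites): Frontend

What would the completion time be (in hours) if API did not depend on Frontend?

18

With the dependency in place, Frontend→API→Auth→Migrate = 7+5+6+5 = 23 sets the finish at 23 hours.
Without Frontend→API, API's earliest start moves from 7 to 0.
The longest chain is now Frontend→Auth→Migrate = 7+6+5 = 18, so the schedule takes 18 hours.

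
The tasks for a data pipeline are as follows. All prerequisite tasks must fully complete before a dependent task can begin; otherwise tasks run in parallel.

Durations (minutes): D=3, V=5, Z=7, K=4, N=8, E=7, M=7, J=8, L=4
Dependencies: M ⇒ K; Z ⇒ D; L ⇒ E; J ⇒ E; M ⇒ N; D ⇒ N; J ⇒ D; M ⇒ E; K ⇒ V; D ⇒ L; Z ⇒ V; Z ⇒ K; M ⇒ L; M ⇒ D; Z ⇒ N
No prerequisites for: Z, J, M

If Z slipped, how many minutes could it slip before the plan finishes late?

1

Critical path: J→D→L→E = 8+3+4+7 = 22, so the finish is 22 minutes.
Z finishes as early as 7 and must finish by 8.
Slack of Z = 1 − 0 = 1 minute.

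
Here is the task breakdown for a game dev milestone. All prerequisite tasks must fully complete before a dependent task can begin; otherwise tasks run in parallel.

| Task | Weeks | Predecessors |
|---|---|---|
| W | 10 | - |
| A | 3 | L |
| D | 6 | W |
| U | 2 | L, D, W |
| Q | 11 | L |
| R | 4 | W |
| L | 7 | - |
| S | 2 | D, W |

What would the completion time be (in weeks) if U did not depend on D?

18

Original critical path: L→Q = 7+11 = 18 ⇒ 18 weeks.
Without D→U, U's earliest start moves from 16 to 10.
New critical path: L→Q = 7+11 = 18 ⇒ 18 weeks.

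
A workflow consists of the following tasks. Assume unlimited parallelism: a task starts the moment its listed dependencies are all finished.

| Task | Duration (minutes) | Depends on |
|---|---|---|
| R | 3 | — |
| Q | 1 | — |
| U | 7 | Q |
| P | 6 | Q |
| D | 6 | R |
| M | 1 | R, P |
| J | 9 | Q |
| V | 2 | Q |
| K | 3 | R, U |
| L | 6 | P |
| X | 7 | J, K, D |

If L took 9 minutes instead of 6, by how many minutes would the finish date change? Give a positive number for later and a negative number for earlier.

0

Baseline: Q→U→K→X = 1+7+3+7 = 18 → 18 minutes.
The longest path through L is only 13 minutes, so L has float 5.
No other chain overtakes it, so the finish is 18 minutes.
Change in finish: 18 − 18 = +0 minutes.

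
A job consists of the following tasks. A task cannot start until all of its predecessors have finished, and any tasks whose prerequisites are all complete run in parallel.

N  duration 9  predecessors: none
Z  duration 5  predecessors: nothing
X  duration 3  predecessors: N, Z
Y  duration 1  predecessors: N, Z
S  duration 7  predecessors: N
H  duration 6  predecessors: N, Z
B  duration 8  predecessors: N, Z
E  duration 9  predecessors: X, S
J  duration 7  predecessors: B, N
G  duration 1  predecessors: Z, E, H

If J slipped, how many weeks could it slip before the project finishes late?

N→S→E→G = 9+7+9+1 = 26 sets the makespan at 26 weeks.
J finishes as early as 24 and must finish by 26.
So J can slip 26 − 24 = 2 weeks.

2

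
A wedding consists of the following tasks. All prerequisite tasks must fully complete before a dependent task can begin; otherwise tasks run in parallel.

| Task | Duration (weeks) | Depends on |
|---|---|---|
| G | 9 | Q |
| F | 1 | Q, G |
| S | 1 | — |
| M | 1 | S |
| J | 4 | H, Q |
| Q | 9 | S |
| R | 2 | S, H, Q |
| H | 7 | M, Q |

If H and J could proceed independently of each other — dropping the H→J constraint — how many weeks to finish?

Before: longest chain S→Q→H→J = 1+9+7+4 = 21, finish 21.
Without H→J, J's earliest start moves from 17 to 10.
After: S→Q→G→F = 1+9+9+1 = 20 → 20 weeks.

20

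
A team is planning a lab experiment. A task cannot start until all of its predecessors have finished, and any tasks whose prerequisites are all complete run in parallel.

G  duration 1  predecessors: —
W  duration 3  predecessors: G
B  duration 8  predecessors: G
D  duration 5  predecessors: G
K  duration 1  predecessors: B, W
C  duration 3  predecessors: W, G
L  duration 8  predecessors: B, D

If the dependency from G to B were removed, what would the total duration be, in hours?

Before: longest chain G→B→L = 1+8+8 = 17, finish 17.
Without G→B, B's earliest start moves from 1 to 0.
After: B→L = 8+8 = 16 → 16 hours.

16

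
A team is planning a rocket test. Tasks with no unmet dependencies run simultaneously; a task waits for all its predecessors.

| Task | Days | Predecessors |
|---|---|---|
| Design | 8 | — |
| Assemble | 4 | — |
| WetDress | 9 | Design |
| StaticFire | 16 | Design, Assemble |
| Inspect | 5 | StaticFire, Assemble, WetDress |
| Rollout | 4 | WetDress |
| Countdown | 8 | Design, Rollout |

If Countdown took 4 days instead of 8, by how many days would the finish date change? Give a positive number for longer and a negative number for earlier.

Critical path before the change: Design→WetDress→Rollout→Countdown = 8+9+4+8 = 29 giving 29 days.
Since Countdown is critical, the -4 change carries straight to that chain (now 25 days).
New critical path: Design→StaticFire→Inspect = 8+16+5 = 29 ⇒ 29 days.
Change in finish: 29 − 29 = +0 days.

0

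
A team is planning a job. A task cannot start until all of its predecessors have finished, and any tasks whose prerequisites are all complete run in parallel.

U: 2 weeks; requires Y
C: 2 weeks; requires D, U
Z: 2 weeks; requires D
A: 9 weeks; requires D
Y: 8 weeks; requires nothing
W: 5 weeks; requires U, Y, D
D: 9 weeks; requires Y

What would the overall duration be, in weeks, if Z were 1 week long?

26

As given, the longest chain is Y→D→A = 8+9+9 = 26, so the finish is 26 weeks.
The longest path through Z is only 19 weeks, so Z has float 7.
No other chain overtakes it, so the finish is 26 weeks.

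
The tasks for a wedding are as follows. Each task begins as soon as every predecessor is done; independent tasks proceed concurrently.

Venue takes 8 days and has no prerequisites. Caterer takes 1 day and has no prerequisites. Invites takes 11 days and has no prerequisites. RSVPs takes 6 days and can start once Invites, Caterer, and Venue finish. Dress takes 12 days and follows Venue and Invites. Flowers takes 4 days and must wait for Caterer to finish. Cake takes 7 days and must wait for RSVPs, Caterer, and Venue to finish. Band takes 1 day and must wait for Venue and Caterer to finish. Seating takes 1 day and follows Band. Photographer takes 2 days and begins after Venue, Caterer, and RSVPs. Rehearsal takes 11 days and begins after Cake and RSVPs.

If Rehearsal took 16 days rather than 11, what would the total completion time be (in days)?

40

Baseline: Invites→RSVPs→Cake→Rehearsal = 11+6+7+11 = 35 → 35 days.
Rehearsal is on the critical path; changing it to 16 makes that path 40 days.
The critical path is still Invites→RSVPs→Cake→Rehearsal; finish is now 40 days.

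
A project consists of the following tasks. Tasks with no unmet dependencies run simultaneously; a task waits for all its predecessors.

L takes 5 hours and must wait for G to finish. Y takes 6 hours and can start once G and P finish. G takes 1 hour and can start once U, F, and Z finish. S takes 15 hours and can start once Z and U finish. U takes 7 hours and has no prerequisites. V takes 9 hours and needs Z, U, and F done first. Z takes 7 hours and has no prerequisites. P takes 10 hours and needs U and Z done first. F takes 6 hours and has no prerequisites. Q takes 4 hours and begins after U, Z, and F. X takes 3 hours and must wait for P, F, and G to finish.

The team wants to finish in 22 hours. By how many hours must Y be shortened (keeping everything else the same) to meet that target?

1

Current finish: 23 hours; target: 22.
Y is on every critical path, so each hour cut from Y cuts the finish by one (this holds down to a finish of 22).
Need 23 − 22 = 1 hour off Y → Y becomes 5 hours, finish becomes 22.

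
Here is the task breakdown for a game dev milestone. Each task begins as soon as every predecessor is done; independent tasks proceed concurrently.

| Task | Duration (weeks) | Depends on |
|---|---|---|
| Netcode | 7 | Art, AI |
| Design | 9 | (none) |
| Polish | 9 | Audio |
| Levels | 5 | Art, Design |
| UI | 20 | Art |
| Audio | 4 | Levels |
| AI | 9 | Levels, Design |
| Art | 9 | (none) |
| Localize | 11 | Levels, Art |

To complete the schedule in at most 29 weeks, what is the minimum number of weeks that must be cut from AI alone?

Current finish: 30 weeks; target: 29.
AI is on every critical path, so each week cut from AI cuts the finish by one (this holds down to a finish of 29).
Need 30 − 29 = 1 week off AI → AI becomes 8 weeks, finish becomes 29.

1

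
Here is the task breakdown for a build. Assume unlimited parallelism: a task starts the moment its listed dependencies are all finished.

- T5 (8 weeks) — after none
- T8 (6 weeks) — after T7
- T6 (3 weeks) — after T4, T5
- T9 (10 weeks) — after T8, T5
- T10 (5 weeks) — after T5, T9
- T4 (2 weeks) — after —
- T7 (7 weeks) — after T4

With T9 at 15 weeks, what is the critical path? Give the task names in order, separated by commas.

Baseline: T4→T7→T8→T9→T10 = 2+7+6+10+5 = 30 → 30 weeks.
Since T9 is critical, the +5 change carries straight to that chain (now 35 weeks).
The critical path is still T4→T7→T8→T9→T10; finish is now 35 weeks.

T4, T7, T8, T9, T10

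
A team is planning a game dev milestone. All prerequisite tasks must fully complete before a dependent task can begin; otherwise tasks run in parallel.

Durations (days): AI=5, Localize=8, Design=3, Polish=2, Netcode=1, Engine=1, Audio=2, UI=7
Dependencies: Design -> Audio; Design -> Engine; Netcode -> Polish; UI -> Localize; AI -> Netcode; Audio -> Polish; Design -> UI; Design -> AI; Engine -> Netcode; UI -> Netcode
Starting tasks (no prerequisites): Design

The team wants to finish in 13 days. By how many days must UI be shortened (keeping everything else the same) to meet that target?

Current finish: 18 days; target: 13.
UI is on every critical path, so each day cut from UI cuts the finish by one (this holds down to a finish of 12).
Need 18 − 13 = 5 days off UI → UI becomes 2 days, finish becomes 13.

5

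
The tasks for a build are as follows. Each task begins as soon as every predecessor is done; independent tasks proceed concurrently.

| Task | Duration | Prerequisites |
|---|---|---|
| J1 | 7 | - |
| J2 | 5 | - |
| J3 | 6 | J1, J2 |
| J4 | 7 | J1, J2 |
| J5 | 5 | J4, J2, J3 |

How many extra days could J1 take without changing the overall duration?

Critical path: J1→J4→J5 = 7+7+5 = 19, so the finish is 19 days.
Longest path through J1: 19 days (earliest finish 7, latest finish 7).
Float = 19 − 19 = 0.

0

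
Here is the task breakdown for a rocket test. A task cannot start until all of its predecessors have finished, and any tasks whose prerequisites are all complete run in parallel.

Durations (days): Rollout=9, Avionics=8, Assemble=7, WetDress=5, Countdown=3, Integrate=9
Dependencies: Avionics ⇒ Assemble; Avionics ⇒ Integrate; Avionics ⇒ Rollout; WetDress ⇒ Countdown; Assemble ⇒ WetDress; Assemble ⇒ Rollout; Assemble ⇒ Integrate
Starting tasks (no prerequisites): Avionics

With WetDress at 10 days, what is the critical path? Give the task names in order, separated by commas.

As given, the longest chain is Avionics→Assemble→Integrate = 8+7+9 = 24, so the finish is 24 days.
WetDress has 1 day of float (longest path through it is 23).
Now Avionics→Assemble→WetDress→Countdown = 8+7+10+3 = 28 is longest, so the finish becomes 28 days.

Avionics, Assemble, WetDress, Countdown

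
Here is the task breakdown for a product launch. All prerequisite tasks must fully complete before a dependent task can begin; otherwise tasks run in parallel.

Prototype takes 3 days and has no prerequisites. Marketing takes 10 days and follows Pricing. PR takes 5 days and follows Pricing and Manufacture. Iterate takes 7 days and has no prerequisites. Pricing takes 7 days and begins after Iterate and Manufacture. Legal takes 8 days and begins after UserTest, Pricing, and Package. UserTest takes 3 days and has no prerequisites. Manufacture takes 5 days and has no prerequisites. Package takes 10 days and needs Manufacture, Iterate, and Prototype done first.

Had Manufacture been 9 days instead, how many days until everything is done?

As given, the longest chain is Iterate→Package→Legal = 7+10+8 = 25, so the finish is 25 days.
The longest path through Manufacture is only 23 days, so Manufacture has float 2.
Now Manufacture→Package→Legal = 9+10+8 = 27 is longest, so the finish becomes 27 days.

27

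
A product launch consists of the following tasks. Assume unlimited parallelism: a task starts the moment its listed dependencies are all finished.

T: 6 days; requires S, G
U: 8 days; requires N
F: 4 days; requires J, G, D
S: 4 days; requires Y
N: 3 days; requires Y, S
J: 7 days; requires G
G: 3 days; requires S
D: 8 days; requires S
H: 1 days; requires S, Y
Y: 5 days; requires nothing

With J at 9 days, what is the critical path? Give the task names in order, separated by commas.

Y, S, G, J, F

Critical path before the change: Y→S→G→J→F = 5+4+3+7+4 = 23 giving 23 days.
J lies on that path, so at 9 days the path becomes 25 days.
The critical path is still Y→S→G→J→F; finish is now 25 days.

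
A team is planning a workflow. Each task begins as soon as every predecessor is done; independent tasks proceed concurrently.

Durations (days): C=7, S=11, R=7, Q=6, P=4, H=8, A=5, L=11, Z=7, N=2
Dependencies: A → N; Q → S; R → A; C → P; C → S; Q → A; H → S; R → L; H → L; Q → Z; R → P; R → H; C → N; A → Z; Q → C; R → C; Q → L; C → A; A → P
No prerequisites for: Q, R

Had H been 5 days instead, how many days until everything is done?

Baseline: R→H→S = 7+8+11 = 26 → 26 days.
H lies on that path, so at 5 days the path becomes 23 days.
Now R→C→A→Z = 7+7+5+7 = 26 is longest, so the finish becomes 26 days.

26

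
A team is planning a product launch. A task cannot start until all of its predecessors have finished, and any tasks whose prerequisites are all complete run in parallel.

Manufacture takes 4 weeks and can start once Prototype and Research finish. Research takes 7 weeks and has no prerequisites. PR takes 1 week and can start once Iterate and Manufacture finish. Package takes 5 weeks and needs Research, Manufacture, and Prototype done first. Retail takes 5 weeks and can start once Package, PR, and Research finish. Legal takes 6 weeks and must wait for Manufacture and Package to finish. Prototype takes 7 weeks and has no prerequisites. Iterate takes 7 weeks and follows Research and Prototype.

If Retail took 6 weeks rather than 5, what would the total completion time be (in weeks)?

The binding path is Research→Manufacture→Package→Legal = 7+4+5+6 = 22; finish at 22 weeks.
Retail is off the critical path — its longest chain is 21 weeks, giving 1 of slack.
Now Research→Manufacture→Package→Retail = 7+4+5+6 = 22 is longest, so the finish becomes 22 weeks.

22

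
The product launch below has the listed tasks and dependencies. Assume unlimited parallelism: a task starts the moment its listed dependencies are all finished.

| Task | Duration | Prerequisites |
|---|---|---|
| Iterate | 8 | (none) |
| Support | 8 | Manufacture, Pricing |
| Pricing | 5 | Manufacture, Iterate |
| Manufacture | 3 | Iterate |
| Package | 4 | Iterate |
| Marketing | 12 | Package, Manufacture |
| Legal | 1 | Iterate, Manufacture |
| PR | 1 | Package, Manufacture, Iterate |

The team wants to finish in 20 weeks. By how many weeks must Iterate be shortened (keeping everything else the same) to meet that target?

Current finish: 24 weeks; target: 20.
Iterate is on every critical path, so each week cut from Iterate cuts the finish by one (this holds down to a finish of 17).
Need 24 − 20 = 4 weeks off Iterate → Iterate becomes 4 weeks, finish becomes 20.

4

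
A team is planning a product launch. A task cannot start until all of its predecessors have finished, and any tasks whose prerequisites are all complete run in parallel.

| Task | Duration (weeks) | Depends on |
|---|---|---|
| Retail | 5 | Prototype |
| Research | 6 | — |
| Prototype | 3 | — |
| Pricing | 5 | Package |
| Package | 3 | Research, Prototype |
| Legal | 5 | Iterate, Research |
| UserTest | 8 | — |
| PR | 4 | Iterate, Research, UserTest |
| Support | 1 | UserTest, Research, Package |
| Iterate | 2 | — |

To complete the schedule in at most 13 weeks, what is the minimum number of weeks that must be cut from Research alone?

1

Current finish: 14 weeks; target: 13.
Research is on every critical path, so each week cut from Research cuts the finish by one (this holds down to a finish of 12).
Need 14 − 13 = 1 week off Research → Research becomes 5 weeks, finish becomes 13.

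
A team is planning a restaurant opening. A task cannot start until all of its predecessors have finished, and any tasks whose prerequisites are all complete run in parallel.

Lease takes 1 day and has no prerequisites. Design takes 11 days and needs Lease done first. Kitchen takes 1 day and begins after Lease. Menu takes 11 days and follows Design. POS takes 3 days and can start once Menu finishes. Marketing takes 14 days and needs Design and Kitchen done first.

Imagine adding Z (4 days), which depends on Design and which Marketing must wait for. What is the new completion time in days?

30

Originally the project takes 26 days.
With Z inserted, Marketing now waits for max(Design, Kitchen, Z).
New critical path: Lease→Design→Z→Marketing = 1+11+4+14 = 30 ⇒ 30 days.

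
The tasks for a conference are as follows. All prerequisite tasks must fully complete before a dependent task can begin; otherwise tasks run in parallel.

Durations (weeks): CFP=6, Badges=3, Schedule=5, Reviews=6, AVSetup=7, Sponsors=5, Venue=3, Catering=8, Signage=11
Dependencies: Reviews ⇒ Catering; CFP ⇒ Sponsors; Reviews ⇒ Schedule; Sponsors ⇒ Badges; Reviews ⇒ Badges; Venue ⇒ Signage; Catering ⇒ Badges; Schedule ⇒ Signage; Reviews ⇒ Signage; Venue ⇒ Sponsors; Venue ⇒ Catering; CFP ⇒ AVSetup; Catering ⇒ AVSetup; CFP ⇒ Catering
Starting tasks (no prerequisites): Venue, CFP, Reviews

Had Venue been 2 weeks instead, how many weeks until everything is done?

The binding path is Reviews→Schedule→Signage = 6+5+11 = 22; finish at 22 weeks.
Venue is off the critical path — its longest chain is 18 weeks, giving 4 of slack.
The critical path is still Reviews→Schedule→Signage; finish is now 22 weeks.

22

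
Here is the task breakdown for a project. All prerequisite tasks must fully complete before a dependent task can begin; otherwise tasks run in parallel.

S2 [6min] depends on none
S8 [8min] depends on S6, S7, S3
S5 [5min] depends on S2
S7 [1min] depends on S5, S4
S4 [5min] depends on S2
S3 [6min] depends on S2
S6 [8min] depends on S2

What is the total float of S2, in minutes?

0

S2→S6→S8 = 6+8+8 = 22 sets the makespan at 22 minutes.
S2 finishes as early as 6 and must finish by 6.
Slack of S2 = 0 − 0 = 0 minutes.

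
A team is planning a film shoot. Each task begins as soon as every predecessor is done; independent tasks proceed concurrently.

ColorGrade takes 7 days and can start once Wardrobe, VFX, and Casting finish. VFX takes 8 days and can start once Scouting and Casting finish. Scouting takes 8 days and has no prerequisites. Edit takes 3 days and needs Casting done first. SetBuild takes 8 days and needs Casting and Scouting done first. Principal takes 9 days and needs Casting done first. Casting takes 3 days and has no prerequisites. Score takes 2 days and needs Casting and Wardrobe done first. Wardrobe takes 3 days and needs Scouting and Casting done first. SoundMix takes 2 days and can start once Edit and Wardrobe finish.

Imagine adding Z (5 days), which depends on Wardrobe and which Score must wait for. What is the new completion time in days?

Originally the plan takes 23 days.
With Z inserted, Score now waits for max(Casting, Wardrobe, Z).
New critical path: Scouting→VFX→ColorGrade = 8+8+7 = 23 ⇒ 23 days.

23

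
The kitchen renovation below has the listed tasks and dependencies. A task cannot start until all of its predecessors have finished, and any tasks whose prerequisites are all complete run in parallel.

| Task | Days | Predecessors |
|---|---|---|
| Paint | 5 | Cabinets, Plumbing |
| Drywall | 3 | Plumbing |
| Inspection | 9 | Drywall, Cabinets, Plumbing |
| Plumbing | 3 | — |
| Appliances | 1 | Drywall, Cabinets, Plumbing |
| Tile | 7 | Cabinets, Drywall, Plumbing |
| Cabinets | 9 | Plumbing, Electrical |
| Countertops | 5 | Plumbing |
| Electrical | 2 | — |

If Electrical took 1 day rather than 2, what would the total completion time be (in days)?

21

The binding path is Plumbing→Cabinets→Inspection = 3+9+9 = 21; finish at 21 days.
Electrical has 1 day of float (longest path through it is 20).
No other chain overtakes it, so the finish is 21 days.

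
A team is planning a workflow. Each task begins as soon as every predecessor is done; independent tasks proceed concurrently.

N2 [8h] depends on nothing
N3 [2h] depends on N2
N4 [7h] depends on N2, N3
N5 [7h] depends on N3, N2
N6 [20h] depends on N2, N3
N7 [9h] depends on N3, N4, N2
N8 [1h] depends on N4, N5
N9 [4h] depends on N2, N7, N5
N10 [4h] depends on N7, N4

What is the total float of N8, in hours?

12

The longest chain is N2→N3→N4→N7→N9 = 8+2+7+9+4 = 30; overall finish 30 hours.
N8 finishes as early as 18 and must finish by 30.
Float = 30 − 18 = 12.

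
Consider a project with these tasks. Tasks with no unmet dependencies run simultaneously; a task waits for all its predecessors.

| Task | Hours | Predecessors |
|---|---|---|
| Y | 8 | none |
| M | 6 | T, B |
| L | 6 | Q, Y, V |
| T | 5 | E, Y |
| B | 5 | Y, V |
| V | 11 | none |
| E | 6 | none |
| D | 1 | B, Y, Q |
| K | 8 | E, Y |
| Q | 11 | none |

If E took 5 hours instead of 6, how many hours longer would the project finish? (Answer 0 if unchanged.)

0

Actual critical path: V→B→M = 11+5+6 = 22 ⇒ 22 hours.
E has 5 hours of float (longest path through it is 17).
The critical path is still V→B→M; finish is now 22 hours.
Change in finish: 22 − 22 = +0 hours.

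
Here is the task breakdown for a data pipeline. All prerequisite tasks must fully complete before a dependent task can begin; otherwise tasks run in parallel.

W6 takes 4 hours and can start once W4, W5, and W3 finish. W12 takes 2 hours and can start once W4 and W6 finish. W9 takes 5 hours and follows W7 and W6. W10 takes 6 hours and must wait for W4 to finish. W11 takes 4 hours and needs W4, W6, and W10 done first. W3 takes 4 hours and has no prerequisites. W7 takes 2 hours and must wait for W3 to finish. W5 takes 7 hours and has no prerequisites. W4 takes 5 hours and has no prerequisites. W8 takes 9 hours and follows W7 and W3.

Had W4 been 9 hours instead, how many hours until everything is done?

Baseline: W5→W6→W9 = 7+4+5 = 16 → 16 hours.
W4 has 1 hour of float (longest path through it is 15).
The binding chain switches to W4→W10→W11 = 9+6+4 = 19; finish 19 hours.

19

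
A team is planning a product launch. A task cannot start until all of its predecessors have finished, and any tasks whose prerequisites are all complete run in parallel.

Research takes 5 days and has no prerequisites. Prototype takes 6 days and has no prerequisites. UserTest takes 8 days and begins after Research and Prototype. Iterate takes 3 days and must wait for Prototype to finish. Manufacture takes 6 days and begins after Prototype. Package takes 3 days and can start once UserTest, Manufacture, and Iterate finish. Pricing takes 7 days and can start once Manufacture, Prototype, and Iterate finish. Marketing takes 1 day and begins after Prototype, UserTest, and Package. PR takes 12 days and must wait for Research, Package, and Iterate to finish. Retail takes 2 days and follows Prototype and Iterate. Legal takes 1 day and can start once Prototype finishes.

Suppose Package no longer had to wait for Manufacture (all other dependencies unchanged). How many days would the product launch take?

With the dependency in place, Prototype→UserTest→Package→PR = 6+8+3+12 = 29 sets the finish at 29 days.
Dropping Manufacture→Package doesn't change Package's earliest start (14); another predecessor still binds.
New critical path: Prototype→UserTest→Package→PR = 6+8+3+12 = 29 ⇒ 29 days.

29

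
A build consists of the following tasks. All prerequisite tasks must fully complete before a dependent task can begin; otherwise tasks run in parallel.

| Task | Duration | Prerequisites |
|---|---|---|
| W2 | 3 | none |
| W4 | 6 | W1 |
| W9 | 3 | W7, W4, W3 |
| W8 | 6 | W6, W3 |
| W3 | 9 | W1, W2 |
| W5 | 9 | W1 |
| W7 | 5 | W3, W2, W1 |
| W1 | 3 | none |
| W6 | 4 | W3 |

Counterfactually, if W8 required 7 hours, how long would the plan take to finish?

23

As given, the longest chain is W1→W3→W6→W8 = 3+9+4+6 = 22, so the finish is 22 hours.
W8 lies on that path, so at 7 hours the path becomes 23 hours.
The critical path is still W1→W3→W6→W8; finish is now 23 hours.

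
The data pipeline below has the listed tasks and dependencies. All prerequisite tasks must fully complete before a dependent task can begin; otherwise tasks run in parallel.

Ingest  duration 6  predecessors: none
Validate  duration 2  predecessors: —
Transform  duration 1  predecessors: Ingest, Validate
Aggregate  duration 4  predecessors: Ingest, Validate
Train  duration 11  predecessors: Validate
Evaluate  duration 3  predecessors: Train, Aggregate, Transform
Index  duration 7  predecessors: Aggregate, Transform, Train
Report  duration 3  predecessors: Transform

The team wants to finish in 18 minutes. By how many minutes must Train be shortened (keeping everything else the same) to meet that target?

2

Current finish: 20 minutes; target: 18.
Train is on every critical path, so each minute cut from Train cuts the finish by one (this holds down to a finish of 17).
Need 20 − 18 = 2 minutes off Train → Train becomes 9 minutes, finish becomes 18.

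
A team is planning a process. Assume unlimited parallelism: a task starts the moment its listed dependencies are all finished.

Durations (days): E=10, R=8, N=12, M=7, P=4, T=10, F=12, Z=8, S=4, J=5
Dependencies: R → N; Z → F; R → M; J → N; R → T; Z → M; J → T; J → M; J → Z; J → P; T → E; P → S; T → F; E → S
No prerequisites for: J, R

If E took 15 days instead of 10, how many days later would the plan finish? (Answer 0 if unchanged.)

Actual critical path: R→T→E→S = 8+10+10+4 = 32 ⇒ 32 days.
E lies on that path, so at 15 days the path becomes 37 days.
No other chain overtakes it, so the finish is 37 days.
Change in finish: 37 − 32 = +5 days.

5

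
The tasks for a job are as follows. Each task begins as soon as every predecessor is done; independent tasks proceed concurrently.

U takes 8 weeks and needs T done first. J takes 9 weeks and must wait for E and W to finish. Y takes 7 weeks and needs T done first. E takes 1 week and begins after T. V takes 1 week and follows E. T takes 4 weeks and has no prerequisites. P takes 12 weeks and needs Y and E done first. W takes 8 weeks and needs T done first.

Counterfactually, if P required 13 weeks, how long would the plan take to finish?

Critical path before the change: T→Y→P = 4+7+12 = 23 giving 23 weeks.
P lies on that path, so at 13 weeks the path becomes 24 weeks.
No other chain overtakes it, so the finish is 24 weeks.

24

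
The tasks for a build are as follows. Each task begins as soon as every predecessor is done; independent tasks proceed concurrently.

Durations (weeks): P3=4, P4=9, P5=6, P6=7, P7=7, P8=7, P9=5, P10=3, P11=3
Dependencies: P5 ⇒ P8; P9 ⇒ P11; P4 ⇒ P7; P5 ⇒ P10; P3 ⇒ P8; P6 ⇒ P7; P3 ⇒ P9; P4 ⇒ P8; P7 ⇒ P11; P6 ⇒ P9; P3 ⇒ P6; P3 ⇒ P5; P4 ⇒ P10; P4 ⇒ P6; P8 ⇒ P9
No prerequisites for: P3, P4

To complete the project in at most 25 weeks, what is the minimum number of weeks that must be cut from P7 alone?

1

Current finish: 26 weeks; target: 25.
P7 is on every critical path, so each week cut from P7 cuts the finish by one (this holds down to a finish of 25).
Need 26 − 25 = 1 week off P7 → P7 becomes 6 weeks, finish becomes 25.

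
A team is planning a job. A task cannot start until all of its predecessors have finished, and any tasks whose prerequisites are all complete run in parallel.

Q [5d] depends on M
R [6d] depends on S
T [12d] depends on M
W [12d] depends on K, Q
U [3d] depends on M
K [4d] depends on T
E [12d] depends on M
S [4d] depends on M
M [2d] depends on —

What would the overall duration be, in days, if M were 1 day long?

Actual critical path: M→T→K→W = 2+12+4+12 = 30 ⇒ 30 days.
M lies on that path, so at 1 day the path becomes 29 days.
The critical path is still M→T→K→W; finish is now 29 days.

29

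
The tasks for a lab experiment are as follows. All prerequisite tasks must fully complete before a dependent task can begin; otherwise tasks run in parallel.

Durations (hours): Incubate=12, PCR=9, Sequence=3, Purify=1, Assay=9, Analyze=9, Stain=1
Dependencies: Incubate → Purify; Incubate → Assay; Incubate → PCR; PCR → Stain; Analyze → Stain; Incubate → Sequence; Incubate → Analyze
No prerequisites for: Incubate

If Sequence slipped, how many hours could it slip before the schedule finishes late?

The longest chain is Incubate→PCR→Stain = 12+9+1 = 22; overall finish 22 hours.
The longest chain containing Sequence totals 15 hours.
Float = 22 − 15 = 7.

7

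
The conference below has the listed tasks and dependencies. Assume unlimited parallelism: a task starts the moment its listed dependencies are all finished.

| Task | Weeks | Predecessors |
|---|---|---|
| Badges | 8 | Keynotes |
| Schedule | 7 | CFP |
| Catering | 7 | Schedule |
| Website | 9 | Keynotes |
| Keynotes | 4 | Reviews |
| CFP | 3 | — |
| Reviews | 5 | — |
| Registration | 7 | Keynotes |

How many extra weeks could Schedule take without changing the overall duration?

1

The longest chain is Reviews→Keynotes→Website = 5+4+9 = 18; overall finish 18 weeks.
Schedule finishes as early as 10 and must finish by 11.
So Schedule can slip 11 − 10 = 1 week.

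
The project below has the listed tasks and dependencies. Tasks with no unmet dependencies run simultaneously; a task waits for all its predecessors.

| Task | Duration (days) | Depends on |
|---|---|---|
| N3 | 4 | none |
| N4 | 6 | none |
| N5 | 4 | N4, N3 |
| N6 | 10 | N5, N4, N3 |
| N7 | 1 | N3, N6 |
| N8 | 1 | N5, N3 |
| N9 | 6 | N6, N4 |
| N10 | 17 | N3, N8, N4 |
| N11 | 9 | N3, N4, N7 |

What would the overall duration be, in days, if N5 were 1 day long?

The binding path is N4→N5→N6→N7→N11 = 6+4+10+1+9 = 30; finish at 30 days.
N5 is on the critical path; changing it to 1 makes that path 27 days.
The critical path is still N4→N5→N6→N7→N11; finish is now 27 days.

27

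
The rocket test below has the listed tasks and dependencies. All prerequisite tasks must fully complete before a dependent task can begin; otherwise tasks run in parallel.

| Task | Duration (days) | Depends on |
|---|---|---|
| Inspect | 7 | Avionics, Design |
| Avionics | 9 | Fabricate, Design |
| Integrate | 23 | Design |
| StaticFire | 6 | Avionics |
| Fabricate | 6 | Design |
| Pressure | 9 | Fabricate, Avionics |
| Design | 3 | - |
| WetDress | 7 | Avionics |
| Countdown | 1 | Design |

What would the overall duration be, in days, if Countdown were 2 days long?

Critical path before the change: Design→Fabricate→Avionics→Pressure = 3+6+9+9 = 27 giving 27 days.
Countdown is off the critical path — its longest chain is 4 days, giving 23 of slack.
No other chain overtakes it, so the finish is 27 days.

27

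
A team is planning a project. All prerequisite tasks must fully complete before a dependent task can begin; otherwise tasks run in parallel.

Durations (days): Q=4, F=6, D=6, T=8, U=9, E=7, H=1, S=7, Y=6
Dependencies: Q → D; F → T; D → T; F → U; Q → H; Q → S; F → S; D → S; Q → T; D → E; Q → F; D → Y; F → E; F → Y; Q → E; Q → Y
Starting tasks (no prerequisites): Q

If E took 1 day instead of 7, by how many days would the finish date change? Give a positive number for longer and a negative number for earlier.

0

Actual critical path: Q→F→U = 4+6+9 = 19 ⇒ 19 days.
The longest path through E is only 17 days, so E has float 2.
That remains the longest chain; total 19 days.
Change in finish: 19 − 19 = +0 days.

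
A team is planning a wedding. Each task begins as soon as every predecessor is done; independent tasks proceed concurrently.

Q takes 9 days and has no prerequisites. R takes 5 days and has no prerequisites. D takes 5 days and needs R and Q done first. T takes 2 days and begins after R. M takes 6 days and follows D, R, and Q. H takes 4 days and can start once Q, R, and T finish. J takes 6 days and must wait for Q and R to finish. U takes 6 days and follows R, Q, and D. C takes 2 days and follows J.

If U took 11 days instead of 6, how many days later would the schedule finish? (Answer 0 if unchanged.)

5

As given, the longest chain is Q→D→U = 9+5+6 = 20, so the finish is 20 days.
U is on the critical path; changing it to 11 makes that path 25 days.
That remains the longest chain; total 25 days.
Change in finish: 25 − 20 = +5 days.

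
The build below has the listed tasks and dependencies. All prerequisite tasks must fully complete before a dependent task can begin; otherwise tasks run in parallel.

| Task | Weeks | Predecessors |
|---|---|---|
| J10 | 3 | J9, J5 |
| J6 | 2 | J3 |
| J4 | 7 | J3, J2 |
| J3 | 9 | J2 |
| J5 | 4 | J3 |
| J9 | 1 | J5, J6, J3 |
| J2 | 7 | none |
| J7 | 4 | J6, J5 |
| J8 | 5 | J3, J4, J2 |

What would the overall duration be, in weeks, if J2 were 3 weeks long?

Critical path before the change: J2→J3→J4→J8 = 7+9+7+5 = 28 giving 28 weeks.
J2 is on the critical path; changing it to 3 makes that path 24 weeks.
No other chain overtakes it, so the finish is 24 weeks.

24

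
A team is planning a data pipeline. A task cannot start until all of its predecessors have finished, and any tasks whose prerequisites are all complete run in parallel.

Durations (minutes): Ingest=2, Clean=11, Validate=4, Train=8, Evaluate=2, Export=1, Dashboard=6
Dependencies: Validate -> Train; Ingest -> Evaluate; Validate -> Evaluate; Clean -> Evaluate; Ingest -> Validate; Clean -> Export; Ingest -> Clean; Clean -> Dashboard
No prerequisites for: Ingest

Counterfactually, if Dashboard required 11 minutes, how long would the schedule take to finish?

Critical path before the change: Ingest→Clean→Dashboard = 2+11+6 = 19 giving 19 minutes.
Dashboard lies on that path, so at 11 minutes the path becomes 24 minutes.
The critical path is still Ingest→Clean→Dashboard; finish is now 24 minutes.

24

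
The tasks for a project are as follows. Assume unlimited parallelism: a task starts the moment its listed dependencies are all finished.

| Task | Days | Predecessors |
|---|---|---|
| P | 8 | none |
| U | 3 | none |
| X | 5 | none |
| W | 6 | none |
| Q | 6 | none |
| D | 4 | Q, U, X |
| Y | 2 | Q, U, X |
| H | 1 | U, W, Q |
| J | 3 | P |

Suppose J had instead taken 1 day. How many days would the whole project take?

The binding path is P→J = 8+3 = 11; finish at 11 days.
J is on the critical path; changing it to 1 makes that path 9 days.
Now Q→D = 6+4 = 10 is longest, so the finish becomes 10 days.

10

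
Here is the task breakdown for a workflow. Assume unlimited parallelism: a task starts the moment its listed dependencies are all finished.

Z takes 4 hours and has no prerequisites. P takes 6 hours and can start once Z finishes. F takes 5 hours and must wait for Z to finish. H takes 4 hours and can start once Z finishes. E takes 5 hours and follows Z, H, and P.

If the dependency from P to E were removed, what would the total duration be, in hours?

13

Before: longest chain Z→P→E = 4+6+5 = 15, finish 15.
Without P→E, E's earliest start moves from 10 to 8.
The longest chain is now Z→H→E = 4+4+5 = 13, so the schedule takes 13 hours.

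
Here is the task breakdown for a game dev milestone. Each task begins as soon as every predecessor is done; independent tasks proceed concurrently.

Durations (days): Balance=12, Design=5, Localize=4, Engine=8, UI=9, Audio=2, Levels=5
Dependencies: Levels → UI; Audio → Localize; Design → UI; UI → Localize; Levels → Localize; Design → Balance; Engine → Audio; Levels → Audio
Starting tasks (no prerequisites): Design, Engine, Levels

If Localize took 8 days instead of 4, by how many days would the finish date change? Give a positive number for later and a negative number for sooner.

Baseline: Design→UI→Localize = 5+9+4 = 18 → 18 days.
Since Localize is critical, the +4 change carries straight to that chain (now 22 days).
No other chain overtakes it, so the finish is 22 days.
Change in finish: 22 − 18 = +4 days.

4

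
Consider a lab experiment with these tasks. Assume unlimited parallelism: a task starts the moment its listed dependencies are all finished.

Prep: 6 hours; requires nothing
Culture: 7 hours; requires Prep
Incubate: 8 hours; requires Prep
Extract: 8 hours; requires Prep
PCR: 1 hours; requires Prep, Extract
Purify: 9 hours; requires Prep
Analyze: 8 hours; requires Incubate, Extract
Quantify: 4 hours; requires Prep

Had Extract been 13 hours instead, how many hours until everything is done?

The binding path is Prep→Extract→Analyze = 6+8+8 = 22; finish at 22 hours.
Since Extract is critical, the +5 change carries straight to that chain (now 27 hours).
No other chain overtakes it, so the finish is 27 hours.

27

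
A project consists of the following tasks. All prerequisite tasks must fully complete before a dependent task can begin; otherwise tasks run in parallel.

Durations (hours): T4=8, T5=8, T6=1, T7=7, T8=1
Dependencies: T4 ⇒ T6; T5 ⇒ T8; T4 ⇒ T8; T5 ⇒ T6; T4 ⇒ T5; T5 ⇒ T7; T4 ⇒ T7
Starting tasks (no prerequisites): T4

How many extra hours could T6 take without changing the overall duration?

The longest chain is T4→T5→T7 = 8+8+7 = 23; overall finish 23 hours.
Longest path through T6: 17 hours (earliest finish 17, latest finish 23).
Slack of T6 = 22 − 16 = 6 hours.

6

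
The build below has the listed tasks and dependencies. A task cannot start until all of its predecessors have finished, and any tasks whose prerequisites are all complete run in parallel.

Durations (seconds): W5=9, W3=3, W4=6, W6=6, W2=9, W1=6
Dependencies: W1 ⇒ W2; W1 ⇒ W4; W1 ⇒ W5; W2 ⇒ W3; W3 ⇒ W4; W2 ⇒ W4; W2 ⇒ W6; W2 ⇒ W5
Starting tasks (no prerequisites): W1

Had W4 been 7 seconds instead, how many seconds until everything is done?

25

Baseline: W1→W2→W3→W4 = 6+9+3+6 = 24 → 24 seconds.
W4 is on the critical path; changing it to 7 makes that path 25 seconds.
That remains the longest chain; total 25 seconds.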